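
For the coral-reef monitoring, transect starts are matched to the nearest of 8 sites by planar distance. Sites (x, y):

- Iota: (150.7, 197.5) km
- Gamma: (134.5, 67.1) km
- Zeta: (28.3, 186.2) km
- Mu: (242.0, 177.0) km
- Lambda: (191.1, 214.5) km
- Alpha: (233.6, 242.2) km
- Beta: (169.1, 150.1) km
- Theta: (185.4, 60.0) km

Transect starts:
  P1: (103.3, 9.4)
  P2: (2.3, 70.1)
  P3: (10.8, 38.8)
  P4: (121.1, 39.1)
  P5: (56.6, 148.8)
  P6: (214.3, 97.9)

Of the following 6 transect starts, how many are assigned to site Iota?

0

P1 → Gamma
P2 → Zeta
P3 → Gamma
P4 → Gamma
P5 → Zeta
P6 → Theta
0 of the 6 go to Iota.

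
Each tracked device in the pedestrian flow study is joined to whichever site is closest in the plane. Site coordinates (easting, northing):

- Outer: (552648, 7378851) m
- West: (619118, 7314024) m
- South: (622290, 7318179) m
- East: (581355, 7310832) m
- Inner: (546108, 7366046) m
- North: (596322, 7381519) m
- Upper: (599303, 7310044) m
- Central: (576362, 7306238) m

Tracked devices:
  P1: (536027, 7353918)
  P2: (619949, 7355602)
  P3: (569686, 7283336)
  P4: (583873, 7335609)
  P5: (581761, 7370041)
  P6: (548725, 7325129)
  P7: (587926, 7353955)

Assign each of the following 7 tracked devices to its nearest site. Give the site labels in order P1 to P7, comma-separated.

Inner, North, Central, East, North, Central, North

P1 → Inner (d²=248714945.00)
P2 → North (d²=1229926018.00)
P3 → Central (d²=569070580.00)
P4 → East (d²=620240053.00)
P5 → North (d²=343767205.00)
P6 → Central (d²=1120673650.00)
P7 → North (d²=830266912.00)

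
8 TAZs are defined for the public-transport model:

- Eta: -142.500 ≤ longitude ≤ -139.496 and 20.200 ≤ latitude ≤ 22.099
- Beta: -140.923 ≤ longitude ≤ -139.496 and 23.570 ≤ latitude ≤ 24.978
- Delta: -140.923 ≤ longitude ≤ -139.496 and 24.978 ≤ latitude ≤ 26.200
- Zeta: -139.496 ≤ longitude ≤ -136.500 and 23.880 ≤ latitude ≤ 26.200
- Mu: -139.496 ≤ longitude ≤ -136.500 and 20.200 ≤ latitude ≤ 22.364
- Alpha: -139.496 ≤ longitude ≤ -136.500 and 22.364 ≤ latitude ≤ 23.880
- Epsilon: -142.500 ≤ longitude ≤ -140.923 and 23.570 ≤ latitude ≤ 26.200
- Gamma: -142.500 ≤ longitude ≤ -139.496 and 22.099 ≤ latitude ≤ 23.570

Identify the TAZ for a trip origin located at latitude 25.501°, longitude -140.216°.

Delta

The point has longitude = -140.216 and latitude = 25.501.
Only Delta satisfies -140.923 ≤ longitude ≤ -139.496 and 24.978 ≤ latitude ≤ 26.200.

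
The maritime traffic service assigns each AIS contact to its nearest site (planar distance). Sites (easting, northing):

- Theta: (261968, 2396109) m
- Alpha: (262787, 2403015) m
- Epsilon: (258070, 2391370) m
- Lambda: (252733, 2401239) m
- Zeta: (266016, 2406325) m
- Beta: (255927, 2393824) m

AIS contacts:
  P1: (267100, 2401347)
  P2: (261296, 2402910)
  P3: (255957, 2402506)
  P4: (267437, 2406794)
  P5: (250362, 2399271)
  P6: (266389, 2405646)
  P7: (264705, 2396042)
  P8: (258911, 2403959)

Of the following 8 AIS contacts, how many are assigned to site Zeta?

2

P1 → Alpha
P2 → Alpha
P3 → Lambda
P4 → Zeta
P5 → Lambda
P6 → Zeta
P7 → Theta
P8 → Alpha
2 of the 8 go to Zeta.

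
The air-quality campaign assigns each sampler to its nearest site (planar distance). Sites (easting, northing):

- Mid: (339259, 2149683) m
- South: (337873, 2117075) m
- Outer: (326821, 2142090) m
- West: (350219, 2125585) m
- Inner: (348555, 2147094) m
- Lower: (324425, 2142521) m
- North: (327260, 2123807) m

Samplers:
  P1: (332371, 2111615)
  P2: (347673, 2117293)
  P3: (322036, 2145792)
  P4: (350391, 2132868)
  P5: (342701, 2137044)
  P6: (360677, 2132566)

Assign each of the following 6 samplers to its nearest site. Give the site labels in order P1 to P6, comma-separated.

South, West, Lower, West, Inner, West

P1 → South (d²=60083604.00)
P2 → West (d²=75239380.00)
P3 → Lower (d²=16406762.00)
P4 → West (d²=53071673.00)
P5 → Inner (d²=135271816.00)
P6 → West (d²=158104125.00)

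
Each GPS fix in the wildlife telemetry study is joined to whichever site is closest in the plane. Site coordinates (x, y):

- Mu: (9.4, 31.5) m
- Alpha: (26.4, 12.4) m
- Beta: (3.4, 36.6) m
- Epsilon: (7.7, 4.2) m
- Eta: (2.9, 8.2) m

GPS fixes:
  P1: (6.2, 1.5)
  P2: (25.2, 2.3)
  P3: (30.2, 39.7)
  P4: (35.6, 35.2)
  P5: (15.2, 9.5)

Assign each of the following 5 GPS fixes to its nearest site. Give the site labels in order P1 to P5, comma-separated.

P1 → Epsilon (d²=9.54)
P2 → Alpha (d²=103.45)
P3 → Mu (d²=499.88)
P4 → Alpha (d²=604.48)
P5 → Epsilon (d²=84.34)

Epsilon, Alpha, Mu, Alpha, Epsilon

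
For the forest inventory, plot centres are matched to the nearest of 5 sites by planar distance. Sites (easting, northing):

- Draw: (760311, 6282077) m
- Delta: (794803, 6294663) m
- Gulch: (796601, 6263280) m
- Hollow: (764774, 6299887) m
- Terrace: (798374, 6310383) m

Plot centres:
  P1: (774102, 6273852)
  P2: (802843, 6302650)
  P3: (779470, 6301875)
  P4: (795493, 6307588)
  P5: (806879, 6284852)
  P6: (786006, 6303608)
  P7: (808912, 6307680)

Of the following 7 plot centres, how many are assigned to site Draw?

1

P1 → Draw
P2 → Terrace
P3 → Hollow
P4 → Terrace
P5 → Delta
P6 → Delta
P7 → Terrace
1 of the 7 goes to Draw.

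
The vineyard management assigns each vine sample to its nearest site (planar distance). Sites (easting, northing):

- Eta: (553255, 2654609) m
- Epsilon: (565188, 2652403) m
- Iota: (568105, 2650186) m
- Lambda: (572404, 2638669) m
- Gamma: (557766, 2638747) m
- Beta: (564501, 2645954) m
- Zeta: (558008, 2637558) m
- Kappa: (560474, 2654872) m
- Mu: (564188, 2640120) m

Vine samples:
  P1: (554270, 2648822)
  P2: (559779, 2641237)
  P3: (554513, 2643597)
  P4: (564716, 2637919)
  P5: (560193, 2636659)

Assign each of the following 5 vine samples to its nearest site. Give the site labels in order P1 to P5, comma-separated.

Eta, Gamma, Gamma, Mu, Zeta

P1 → Eta (d²=34519594.00)
P2 → Gamma (d²=10252269.00)
P3 → Gamma (d²=34104509.00)
P4 → Mu (d²=5123185.00)
P5 → Zeta (d²=5582426.00)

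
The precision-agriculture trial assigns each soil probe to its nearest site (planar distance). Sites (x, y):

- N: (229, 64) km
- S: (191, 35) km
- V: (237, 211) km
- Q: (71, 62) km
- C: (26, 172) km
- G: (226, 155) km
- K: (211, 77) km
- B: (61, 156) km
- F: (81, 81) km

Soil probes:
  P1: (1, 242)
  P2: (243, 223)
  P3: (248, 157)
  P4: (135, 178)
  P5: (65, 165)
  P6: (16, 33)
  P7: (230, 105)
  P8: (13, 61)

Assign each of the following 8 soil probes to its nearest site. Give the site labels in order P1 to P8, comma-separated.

P1 → C (d²=5525.00)
P2 → V (d²=180.00)
P3 → G (d²=488.00)
P4 → B (d²=5960.00)
P5 → B (d²=97.00)
P6 → Q (d²=3866.00)
P7 → K (d²=1145.00)
P8 → Q (d²=3365.00)

C, V, G, B, B, Q, K, Q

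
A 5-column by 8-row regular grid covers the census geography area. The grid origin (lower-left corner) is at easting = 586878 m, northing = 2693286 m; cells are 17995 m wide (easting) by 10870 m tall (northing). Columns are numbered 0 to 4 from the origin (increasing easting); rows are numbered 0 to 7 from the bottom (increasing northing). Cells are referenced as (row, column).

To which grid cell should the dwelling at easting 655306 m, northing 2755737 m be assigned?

Column index: ⌊(655306 − 586878) / 17995⌋ = ⌊3.803⌋ = 3
Row offset from origin: ⌊(2755737 − 2693286) / 10870⌋ = ⌊5.745⌋ = 5 → row 5

(5, 3)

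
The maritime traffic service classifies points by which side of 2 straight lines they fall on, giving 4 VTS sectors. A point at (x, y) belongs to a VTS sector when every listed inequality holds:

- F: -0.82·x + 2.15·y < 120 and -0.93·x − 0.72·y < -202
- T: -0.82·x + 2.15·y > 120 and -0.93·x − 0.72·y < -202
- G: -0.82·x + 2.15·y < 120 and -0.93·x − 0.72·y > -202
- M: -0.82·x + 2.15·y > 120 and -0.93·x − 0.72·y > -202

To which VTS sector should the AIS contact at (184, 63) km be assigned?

-0.82·184 + 2.15·63 = -15.430, which is < 120
-0.93·184 − 0.72·63 = -216.480, which is < -202
This sign pattern matches F.

F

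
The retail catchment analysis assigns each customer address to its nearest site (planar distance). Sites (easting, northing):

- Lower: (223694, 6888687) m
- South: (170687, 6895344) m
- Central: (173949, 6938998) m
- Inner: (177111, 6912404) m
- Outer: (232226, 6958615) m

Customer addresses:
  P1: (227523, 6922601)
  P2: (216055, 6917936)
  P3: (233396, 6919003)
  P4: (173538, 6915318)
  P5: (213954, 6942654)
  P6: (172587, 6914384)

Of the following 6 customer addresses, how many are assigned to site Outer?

P1 → Lower
P2 → Lower
P3 → Lower
P4 → Inner
P5 → Outer
P6 → Inner
1 of the 6 goes to Outer.

1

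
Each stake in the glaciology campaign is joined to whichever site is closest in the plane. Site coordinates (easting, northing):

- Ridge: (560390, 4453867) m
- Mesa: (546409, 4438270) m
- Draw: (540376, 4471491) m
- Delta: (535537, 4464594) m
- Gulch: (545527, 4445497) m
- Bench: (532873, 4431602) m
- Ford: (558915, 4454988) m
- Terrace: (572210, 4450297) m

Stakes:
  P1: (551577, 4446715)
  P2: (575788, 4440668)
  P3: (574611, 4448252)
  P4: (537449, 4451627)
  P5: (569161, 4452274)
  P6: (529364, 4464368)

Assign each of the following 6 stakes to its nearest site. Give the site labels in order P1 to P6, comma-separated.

Gulch, Terrace, Terrace, Gulch, Terrace, Delta

P1 → Gulch (d²=38086024.00)
P2 → Terrace (d²=105519725.00)
P3 → Terrace (d²=9946826.00)
P4 → Gulch (d²=102830984.00)
P5 → Terrace (d²=13204930.00)
P6 → Delta (d²=38157005.00)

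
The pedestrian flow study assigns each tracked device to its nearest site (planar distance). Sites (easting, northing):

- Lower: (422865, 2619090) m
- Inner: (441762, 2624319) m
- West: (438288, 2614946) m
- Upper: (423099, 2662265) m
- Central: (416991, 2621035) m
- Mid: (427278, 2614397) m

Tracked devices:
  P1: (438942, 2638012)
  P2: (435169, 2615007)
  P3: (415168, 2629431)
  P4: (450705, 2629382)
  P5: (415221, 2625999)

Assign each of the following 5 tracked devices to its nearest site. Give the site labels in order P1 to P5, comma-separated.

Inner, West, Central, Inner, Central

P1 → Inner (d²=195450649.00)
P2 → West (d²=9731882.00)
P3 → Central (d²=73816145.00)
P4 → Inner (d²=105611218.00)
P5 → Central (d²=27774196.00)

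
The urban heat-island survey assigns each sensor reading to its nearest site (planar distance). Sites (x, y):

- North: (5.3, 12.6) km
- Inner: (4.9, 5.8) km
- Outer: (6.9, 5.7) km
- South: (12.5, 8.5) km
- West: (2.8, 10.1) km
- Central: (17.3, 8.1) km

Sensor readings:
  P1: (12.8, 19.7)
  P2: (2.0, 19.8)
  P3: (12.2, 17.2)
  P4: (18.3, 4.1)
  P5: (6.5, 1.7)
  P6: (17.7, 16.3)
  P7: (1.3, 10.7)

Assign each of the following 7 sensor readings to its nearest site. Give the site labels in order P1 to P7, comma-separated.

P1 → North (d²=106.66)
P2 → North (d²=62.73)
P3 → North (d²=68.77)
P4 → Central (d²=17.00)
P5 → Outer (d²=16.16)
P6 → Central (d²=67.40)
P7 → West (d²=2.61)

North, North, North, Central, Outer, Central, West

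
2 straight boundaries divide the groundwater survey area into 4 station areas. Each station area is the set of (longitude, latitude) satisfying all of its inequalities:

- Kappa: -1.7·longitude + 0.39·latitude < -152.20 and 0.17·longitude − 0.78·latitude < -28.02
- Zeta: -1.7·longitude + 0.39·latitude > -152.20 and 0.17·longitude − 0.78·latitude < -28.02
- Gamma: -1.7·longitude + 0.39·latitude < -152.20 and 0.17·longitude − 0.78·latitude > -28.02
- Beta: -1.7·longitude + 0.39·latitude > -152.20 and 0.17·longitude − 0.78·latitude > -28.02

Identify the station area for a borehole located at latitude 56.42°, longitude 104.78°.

-1.7·104.78 + 0.39·56.42 = -156.122, which is < -152.20
0.17·104.78 − 0.78·56.42 = -26.195, which is > -28.02
This sign pattern matches Gamma.

Gamma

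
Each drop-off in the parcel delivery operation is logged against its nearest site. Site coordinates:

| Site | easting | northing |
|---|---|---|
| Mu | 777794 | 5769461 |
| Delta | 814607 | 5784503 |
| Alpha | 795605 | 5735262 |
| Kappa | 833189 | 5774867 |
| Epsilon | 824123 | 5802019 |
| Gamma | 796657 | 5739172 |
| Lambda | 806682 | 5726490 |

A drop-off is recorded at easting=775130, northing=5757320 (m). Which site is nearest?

Mu

Squared distances to each site:
Mu: 154500777.000; Delta: 2297349018.000; Alpha: 905780989.000; Kappa: 3678744690.000; Epsilon: 4398314650.000; Gamma: 792761633.000; Lambda: 1946017604.000.
Minimum at Mu.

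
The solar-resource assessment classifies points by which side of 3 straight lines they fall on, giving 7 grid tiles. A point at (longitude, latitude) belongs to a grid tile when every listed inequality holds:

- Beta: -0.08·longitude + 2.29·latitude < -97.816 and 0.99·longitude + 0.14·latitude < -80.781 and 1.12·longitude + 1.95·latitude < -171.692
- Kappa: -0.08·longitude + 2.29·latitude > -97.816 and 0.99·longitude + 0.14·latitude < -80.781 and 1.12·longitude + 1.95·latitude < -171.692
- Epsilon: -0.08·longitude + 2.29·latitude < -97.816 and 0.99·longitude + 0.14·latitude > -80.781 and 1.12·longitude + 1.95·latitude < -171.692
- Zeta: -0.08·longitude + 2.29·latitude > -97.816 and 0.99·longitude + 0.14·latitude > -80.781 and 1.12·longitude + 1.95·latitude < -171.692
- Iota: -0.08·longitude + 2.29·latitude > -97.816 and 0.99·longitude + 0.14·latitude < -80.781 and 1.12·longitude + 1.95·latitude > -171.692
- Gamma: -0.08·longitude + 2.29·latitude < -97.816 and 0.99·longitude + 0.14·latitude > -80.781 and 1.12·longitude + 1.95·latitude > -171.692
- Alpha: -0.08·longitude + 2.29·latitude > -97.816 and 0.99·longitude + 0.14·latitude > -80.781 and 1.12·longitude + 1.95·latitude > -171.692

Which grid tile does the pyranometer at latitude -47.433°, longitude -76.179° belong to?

Beta

-0.08·-76.179 + 2.29·-47.433 = -102.527, which is < -97.816
0.99·-76.179 + 0.14·-47.433 = -82.058, which is < -80.781
1.12·-76.179 + 1.95·-47.433 = -177.815, which is < -171.692
This sign pattern matches Beta.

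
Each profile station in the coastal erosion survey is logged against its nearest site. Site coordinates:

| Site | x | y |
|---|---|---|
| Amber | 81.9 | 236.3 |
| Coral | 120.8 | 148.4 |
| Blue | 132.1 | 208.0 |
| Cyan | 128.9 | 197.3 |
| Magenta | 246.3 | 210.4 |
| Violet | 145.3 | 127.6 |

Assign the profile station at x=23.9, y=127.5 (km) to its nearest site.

Coral

Squared distances to each site:
Amber: 15201.440; Coral: 9826.420; Blue: 18187.490; Cyan: 15897.040; Magenta: 56334.170; Violet: 14737.970.
Minimum at Coral.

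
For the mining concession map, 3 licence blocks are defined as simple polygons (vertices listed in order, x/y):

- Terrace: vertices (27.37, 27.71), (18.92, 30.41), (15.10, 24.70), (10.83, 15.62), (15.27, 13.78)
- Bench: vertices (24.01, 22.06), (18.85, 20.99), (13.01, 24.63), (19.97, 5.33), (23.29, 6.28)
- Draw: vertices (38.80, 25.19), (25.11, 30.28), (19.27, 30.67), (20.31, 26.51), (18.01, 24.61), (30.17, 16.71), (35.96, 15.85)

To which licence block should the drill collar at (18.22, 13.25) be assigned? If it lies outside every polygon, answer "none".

Cast a ray rightward from (18.22, 13.25). For each polygon, the edges (by vertex number in listed order) whose endpoints lie on opposite sides of y = 13.25, where each meets that height, and whether that is right or left of the point:
Terrace: no edge straddles that height → 0 crossings.
Bench: 3–4 at x≈17.114 (left), 5–1 at x≈23.608 (right) → 1 crossing.
Draw: no edge straddles that height → 0 crossings.
Only Bench has an odd count, so the point is inside Bench.

Bench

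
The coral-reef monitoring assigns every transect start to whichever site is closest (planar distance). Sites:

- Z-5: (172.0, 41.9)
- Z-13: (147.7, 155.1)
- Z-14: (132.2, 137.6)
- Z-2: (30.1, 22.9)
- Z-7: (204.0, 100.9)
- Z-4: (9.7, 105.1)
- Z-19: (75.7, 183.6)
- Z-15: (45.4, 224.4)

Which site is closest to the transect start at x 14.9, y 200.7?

Squared distances to each site:
Z-5: 49897.850; Z-13: 19715.200; Z-14: 17740.900; Z-2: 31843.880; Z-7: 45718.850; Z-4: 9166.400; Z-19: 3989.050; Z-15: 1491.940.
Minimum at Z-15.

Z-15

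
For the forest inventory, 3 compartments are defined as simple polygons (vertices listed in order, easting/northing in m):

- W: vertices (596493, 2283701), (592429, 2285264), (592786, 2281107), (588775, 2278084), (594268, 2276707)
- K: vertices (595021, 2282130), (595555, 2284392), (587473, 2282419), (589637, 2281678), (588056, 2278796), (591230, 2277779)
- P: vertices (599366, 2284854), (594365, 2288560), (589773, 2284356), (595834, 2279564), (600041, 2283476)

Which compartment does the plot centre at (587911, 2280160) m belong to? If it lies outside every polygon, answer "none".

Cast a ray rightward from (587911, 2280160). For each polygon, the edges (by vertex number in listed order) whose endpoints lie on opposite sides of northing = 2280160, where each meets that height, and whether that is right or left of the point:
W: 3–4 at easting≈591529.5 (right), 5–1 at easting≈595366.5 (right) → 2 crossings.
K: 4–5 at easting≈588804.3 (right), 6–1 at easting≈593304.6 (right) → 2 crossings.
P: 3–4 at easting≈595080.2 (right), 4–5 at easting≈596474.9 (right) → 2 crossings.
All counts are even, so the point lies outside every listed polygon.

none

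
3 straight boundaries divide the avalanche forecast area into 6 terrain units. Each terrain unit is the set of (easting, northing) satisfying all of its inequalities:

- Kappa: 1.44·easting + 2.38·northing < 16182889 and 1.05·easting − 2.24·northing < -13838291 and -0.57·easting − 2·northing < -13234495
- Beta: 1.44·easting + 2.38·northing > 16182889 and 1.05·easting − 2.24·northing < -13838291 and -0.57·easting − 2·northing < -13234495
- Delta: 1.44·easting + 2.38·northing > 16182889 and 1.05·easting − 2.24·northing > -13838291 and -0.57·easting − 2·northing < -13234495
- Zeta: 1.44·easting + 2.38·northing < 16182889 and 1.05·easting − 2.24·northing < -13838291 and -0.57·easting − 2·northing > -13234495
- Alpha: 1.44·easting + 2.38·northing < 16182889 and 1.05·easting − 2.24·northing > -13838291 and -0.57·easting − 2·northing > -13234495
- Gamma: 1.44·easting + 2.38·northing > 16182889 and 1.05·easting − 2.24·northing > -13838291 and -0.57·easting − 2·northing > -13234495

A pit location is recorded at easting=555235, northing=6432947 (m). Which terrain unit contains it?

1.44·555235 + 2.38·6432947 = 16109952.260, which is < 16182889
1.05·555235 − 2.24·6432947 = -13826804.530, which is > -13838291
-0.57·555235 − 2·6432947 = -13182377.950, which is > -13234495
This sign pattern matches Alpha.

Alpha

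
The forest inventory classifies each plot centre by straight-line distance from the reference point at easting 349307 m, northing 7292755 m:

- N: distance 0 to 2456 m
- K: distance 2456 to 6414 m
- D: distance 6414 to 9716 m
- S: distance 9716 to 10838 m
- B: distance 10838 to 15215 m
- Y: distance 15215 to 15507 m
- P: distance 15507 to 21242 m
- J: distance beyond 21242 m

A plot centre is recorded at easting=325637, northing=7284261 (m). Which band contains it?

J

Distance = √((325637−349307)² + (7284261−7292755)²) = √(560268900.000 + 72148036.000) = 25147.901 m.
21242 ≤ 25147.901 < ∞ → J.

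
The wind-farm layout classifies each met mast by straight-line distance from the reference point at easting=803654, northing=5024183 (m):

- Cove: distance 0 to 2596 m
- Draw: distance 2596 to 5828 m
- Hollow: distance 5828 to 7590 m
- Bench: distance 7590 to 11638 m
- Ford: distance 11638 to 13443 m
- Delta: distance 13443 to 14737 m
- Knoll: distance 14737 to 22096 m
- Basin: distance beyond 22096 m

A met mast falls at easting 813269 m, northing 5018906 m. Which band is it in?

Distance = √((813269−803654)² + (5018906−5024183)²) = √(92448225.000 + 27846729.000) = 10967.906 m.
7590 ≤ 10967.906 < 11638 → Bench.

Bench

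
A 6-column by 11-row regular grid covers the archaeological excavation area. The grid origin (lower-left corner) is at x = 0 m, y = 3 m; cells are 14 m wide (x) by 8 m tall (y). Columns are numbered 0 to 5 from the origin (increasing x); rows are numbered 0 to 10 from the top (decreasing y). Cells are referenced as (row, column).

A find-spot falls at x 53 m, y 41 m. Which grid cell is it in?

Column index: ⌊(53 − 0) / 14⌋ = ⌊3.786⌋ = 3
Row offset from origin: ⌊(41 − 3) / 8⌋ = ⌊4.750⌋ = 4 → row 6 (counted from top)

(6, 3)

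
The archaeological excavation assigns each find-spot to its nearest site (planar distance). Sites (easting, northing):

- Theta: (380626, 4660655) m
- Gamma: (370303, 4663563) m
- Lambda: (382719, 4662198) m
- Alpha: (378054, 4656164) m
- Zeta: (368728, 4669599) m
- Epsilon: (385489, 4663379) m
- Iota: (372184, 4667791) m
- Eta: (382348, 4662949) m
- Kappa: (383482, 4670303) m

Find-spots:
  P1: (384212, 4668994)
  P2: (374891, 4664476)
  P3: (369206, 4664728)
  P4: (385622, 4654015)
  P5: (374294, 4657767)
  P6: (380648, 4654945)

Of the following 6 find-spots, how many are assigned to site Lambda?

0

P1 → Kappa
P2 → Iota
P3 → Gamma
P4 → Alpha
P5 → Alpha
P6 → Alpha
0 of the 6 go to Lambda.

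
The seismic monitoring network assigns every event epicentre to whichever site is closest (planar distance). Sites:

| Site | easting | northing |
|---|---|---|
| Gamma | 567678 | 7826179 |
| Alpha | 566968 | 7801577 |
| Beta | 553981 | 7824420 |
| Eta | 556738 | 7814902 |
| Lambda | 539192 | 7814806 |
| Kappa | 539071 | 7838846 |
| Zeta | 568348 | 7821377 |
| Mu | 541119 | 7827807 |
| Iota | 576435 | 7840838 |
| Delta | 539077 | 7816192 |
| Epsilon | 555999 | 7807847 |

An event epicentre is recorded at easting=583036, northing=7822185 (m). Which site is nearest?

Squared distances to each site:
Gamma: 251820200.000; Alpha: 682870288.000; Beta: 849188250.000; Eta: 744626893.000; Lambda: 1976745977.000; Kappa: 2210510146.000; Zeta: 216390208.000; Mu: 1788641773.000; Iota: 391507610.000; Delta: 1968309730.000; Epsilon: 936577613.000.
Minimum at Zeta.

Zeta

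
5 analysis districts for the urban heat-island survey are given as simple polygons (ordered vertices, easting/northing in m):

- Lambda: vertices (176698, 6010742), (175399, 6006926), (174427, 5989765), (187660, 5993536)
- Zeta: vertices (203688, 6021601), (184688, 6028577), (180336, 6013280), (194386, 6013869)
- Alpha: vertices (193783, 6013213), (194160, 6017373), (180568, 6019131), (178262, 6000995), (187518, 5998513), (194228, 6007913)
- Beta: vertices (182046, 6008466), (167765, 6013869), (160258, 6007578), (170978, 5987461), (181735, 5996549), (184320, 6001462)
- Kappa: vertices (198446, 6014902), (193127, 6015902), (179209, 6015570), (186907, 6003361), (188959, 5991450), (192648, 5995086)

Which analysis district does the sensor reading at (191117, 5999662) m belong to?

Cast a ray rightward from (191117, 5999662). For each polygon, the edges (by vertex number in listed order) whose endpoints lie on opposite sides of northing = 5999662, where each meets that height, and whether that is right or left of the point:
Lambda: 2–3 at easting≈174987.6 (left), 4–1 at easting≈183757.1 (left) → 0 crossings.
Zeta: no edge straddles that height → 0 crossings.
Alpha: 4–5 at easting≈183233.1 (left), 5–6 at easting≈188338.2 (left) → 0 crossings.
Beta: 3–4 at easting≈164476.3 (left), 5–6 at easting≈183372.9 (left) → 0 crossings.
Kappa: 4–5 at easting≈187544.3 (left), 6–1 at easting≈193986.9 (right) → 1 crossing.
Only Kappa has an odd count, so the point is inside Kappa.

Kappa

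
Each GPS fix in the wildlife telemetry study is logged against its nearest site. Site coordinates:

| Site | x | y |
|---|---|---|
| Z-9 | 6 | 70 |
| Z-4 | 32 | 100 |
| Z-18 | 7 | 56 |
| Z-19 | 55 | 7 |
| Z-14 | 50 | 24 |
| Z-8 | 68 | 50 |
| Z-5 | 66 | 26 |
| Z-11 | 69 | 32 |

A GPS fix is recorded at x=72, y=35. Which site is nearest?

Squared distances to each site:
Z-9: 5581.000; Z-4: 5825.000; Z-18: 4666.000; Z-19: 1073.000; Z-14: 605.000; Z-8: 241.000; Z-5: 117.000; Z-11: 18.000.
Minimum at Z-11.

Z-11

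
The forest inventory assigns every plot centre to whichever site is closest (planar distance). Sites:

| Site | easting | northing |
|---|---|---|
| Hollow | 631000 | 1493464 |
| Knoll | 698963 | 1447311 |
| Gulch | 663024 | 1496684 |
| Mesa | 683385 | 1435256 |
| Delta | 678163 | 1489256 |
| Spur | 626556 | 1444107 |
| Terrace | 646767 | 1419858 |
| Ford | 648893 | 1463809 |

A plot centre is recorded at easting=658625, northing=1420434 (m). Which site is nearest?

Terrace

Squared distances to each site:
Hollow: 6096521525.000; Knoll: 2349527373.000; Gulch: 5833413701.000; Mesa: 832749284.000; Delta: 5118201128.000; Spur: 1588831690.000; Terrace: 140943940.000; Ford: 1976102449.000.
Minimum at Terrace.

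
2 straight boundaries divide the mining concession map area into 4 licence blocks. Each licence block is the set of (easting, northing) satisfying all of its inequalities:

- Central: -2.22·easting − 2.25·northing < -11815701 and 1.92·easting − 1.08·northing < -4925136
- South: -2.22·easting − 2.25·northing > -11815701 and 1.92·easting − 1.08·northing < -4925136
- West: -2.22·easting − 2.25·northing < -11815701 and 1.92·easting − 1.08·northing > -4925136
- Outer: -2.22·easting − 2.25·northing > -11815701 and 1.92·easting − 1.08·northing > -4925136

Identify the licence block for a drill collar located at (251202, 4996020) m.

-2.22·251202 − 2.25·4996020 = -11798713.440, which is > -11815701
1.92·251202 − 1.08·4996020 = -4913393.760, which is > -4925136
This sign pattern matches Outer.

Outer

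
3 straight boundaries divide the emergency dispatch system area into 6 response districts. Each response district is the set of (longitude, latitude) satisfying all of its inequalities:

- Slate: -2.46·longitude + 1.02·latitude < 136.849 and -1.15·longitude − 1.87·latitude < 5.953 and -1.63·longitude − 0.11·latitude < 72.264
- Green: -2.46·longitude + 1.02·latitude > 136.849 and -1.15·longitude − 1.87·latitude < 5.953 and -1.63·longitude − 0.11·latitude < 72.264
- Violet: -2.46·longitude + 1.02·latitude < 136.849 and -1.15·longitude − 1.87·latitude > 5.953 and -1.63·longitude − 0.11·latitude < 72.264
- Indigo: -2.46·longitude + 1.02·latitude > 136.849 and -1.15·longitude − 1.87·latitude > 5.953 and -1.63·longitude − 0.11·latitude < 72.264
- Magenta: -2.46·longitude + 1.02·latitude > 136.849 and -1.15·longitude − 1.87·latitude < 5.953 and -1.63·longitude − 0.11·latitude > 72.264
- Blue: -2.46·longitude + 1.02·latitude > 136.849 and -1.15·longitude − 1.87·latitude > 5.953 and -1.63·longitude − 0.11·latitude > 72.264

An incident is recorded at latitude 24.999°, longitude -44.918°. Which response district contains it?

-2.46·-44.918 + 1.02·24.999 = 135.997, which is < 136.849
-1.15·-44.918 − 1.87·24.999 = 4.908, which is < 5.953
-1.63·-44.918 − 0.11·24.999 = 70.466, which is < 72.264
This sign pattern matches Slate.

Slate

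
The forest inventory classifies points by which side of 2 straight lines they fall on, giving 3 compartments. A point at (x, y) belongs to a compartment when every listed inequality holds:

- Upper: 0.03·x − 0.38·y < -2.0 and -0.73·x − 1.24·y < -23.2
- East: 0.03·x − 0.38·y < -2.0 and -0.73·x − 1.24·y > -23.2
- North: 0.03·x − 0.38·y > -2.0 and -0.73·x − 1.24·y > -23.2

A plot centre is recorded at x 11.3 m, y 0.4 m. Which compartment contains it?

North

0.03·11.3 − 0.38·0.4 = 0.187, which is > -2.0
-0.73·11.3 − 1.24·0.4 = -8.745, which is > -23.2
This sign pattern matches North.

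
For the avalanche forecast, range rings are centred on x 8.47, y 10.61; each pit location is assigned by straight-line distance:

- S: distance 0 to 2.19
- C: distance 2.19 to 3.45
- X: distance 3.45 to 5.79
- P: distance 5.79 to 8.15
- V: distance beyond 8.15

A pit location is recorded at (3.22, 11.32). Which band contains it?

Distance = √((3.22−8.47)² + (11.32−10.61)²) = √(27.562 + 0.504) = 5.298.
3.45 ≤ 5.298 < 5.79 → X.

X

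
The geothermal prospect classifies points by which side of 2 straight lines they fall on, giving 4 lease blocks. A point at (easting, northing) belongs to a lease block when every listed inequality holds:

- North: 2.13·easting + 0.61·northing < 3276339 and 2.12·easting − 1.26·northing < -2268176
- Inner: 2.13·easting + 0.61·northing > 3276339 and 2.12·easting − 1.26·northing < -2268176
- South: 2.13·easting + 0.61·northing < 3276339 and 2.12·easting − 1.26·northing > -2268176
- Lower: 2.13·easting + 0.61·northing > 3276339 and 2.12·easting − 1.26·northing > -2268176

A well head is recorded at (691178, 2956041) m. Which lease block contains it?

2.13·691178 + 0.61·2956041 = 3275394.150, which is < 3276339
2.12·691178 − 1.26·2956041 = -2259314.300, which is > -2268176
This sign pattern matches South.

South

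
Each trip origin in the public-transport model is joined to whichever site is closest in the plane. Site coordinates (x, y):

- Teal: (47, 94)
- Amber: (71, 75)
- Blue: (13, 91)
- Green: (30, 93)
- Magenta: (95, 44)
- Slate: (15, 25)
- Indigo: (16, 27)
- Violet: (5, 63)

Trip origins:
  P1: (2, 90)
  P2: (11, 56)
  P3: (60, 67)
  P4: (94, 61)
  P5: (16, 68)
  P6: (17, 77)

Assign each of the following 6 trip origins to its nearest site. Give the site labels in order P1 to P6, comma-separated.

P1 → Blue (d²=122.00)
P2 → Violet (d²=85.00)
P3 → Amber (d²=185.00)
P4 → Magenta (d²=290.00)
P5 → Violet (d²=146.00)
P6 → Blue (d²=212.00)

Blue, Violet, Amber, Magenta, Violet, Blue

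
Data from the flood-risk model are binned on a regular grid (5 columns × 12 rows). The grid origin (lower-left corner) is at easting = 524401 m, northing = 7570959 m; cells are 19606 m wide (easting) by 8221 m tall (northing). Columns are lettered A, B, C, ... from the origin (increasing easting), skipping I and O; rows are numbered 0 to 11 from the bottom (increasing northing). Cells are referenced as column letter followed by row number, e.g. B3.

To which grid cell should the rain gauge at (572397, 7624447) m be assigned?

Column index: ⌊(572397 − 524401) / 19606⌋ = ⌊2.448⌋ = 2 → column C
Row offset from origin: ⌊(7624447 − 7570959) / 8221⌋ = ⌊6.506⌋ = 6 → row 6

C6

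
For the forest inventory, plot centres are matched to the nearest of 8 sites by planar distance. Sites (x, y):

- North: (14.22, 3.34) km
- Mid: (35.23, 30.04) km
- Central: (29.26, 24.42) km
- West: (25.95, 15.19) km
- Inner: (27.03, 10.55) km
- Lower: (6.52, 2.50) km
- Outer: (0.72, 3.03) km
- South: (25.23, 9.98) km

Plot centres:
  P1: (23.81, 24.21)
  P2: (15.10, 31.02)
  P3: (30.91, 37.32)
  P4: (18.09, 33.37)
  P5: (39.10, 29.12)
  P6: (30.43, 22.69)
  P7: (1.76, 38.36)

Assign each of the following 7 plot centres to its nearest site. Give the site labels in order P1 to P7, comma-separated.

P1 → Central (d²=29.75)
P2 → Central (d²=244.07)
P3 → Mid (d²=71.66)
P4 → Central (d²=204.87)
P5 → Mid (d²=15.82)
P6 → Central (d²=4.36)
P7 → Central (d²=950.57)

Central, Central, Mid, Central, Mid, Central, Central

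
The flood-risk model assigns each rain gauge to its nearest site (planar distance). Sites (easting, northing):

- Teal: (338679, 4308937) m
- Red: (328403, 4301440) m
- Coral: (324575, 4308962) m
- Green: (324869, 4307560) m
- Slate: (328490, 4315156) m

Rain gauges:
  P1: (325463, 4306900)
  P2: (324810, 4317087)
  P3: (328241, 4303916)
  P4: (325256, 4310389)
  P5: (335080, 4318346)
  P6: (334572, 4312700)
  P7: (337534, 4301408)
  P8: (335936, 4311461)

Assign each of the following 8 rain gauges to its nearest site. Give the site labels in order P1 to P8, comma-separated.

Green, Slate, Red, Coral, Slate, Teal, Teal, Teal

P1 → Green (d²=788436.00)
P2 → Slate (d²=17271161.00)
P3 → Red (d²=6156820.00)
P4 → Coral (d²=2500090.00)
P5 → Slate (d²=53604200.00)
P6 → Teal (d²=31027618.00)
P7 → Teal (d²=57996866.00)
P8 → Teal (d²=13894625.00)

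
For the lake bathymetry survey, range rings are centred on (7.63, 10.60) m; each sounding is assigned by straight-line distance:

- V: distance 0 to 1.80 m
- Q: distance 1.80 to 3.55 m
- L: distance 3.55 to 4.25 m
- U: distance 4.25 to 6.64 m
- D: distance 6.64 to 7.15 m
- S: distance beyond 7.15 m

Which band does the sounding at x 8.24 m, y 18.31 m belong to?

S

Distance = √((8.24−7.63)² + (18.31−10.60)²) = √(0.372 + 59.444) = 7.734 m.
7.15 ≤ 7.734 < ∞ → S.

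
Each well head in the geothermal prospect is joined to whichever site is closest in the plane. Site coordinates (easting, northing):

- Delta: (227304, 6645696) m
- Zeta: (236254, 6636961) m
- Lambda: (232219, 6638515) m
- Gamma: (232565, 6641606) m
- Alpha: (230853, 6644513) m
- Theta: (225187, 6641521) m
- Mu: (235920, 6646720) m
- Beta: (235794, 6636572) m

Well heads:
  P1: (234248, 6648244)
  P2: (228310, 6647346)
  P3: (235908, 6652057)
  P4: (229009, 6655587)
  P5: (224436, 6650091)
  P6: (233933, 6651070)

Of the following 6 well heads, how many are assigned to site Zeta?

P1 → Mu
P2 → Delta
P3 → Mu
P4 → Delta
P5 → Delta
P6 → Mu
0 of the 6 go to Zeta.

0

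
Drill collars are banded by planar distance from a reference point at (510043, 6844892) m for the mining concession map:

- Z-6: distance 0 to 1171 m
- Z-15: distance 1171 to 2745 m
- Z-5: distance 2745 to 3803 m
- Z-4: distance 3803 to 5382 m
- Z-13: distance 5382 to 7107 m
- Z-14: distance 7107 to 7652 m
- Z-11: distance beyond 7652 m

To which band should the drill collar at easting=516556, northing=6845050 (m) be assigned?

Z-13

Distance = √((516556−510043)² + (6845050−6844892)²) = √(42419169.000 + 24964.000) = 6514.916 m.
5382 ≤ 6514.916 < 7107 → Z-13.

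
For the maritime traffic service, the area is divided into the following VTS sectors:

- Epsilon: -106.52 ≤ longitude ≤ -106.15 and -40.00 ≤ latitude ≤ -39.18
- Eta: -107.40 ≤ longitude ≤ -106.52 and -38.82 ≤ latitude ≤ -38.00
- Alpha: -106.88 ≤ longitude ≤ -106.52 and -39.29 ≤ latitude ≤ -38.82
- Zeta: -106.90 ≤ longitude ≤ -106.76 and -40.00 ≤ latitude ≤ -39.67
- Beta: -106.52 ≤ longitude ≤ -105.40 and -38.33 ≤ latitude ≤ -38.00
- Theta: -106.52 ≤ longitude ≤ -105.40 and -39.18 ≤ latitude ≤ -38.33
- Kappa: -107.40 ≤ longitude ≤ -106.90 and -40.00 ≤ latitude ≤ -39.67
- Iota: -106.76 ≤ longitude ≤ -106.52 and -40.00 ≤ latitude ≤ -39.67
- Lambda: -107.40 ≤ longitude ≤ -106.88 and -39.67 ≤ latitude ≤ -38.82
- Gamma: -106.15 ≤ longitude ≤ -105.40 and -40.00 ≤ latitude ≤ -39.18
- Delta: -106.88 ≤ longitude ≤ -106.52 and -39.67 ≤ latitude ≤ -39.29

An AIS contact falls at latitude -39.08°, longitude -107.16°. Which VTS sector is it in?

Lambda

The point has longitude = -107.16 and latitude = -39.08.
Only Lambda satisfies -107.40 ≤ longitude ≤ -106.88 and -39.67 ≤ latitude ≤ -38.82.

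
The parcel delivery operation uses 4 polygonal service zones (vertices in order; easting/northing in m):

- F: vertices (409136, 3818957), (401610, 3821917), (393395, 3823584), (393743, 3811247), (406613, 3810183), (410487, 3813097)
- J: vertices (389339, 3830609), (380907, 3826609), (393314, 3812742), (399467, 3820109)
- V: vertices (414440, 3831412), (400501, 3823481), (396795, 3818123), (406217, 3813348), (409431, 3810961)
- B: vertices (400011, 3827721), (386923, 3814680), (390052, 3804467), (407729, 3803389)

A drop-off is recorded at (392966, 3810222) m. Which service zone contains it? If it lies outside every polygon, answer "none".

Cast a ray rightward from (392966, 3810222). For each polygon, the edges (by vertex number in listed order) whose endpoints lie on opposite sides of northing = 3810222, where each meets that height, and whether that is right or left of the point:
F: 4–5 at easting≈406141.3 (right), 5–6 at easting≈406664.8 (right) → 2 crossings.
J: no edge straddles that height → 0 crossings.
V: no edge straddles that height → 0 crossings.
B: 2–3 at easting≈388288.8 (left), 4–1 at easting≈405561.6 (right) → 1 crossing.
Only B has an odd count, so the point is inside B.

B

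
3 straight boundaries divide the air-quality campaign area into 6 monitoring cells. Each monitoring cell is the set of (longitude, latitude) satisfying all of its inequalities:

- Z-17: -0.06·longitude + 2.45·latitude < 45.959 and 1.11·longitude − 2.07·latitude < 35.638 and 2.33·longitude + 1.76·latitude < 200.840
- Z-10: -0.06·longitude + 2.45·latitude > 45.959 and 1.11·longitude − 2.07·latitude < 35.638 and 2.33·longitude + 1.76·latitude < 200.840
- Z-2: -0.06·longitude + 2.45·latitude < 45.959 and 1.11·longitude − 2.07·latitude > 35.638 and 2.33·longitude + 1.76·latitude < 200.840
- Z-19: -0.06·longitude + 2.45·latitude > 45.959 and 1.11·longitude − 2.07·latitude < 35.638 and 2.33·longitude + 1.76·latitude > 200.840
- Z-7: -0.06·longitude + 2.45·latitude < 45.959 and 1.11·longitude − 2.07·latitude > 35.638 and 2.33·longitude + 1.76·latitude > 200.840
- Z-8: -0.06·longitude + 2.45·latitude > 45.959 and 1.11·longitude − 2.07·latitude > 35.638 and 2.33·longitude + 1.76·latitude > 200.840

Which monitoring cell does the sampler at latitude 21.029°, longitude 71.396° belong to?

Z-8

-0.06·71.396 + 2.45·21.029 = 47.237, which is > 45.959
1.11·71.396 − 2.07·21.029 = 35.720, which is > 35.638
2.33·71.396 + 1.76·21.029 = 203.364, which is > 200.840
This sign pattern matches Z-8.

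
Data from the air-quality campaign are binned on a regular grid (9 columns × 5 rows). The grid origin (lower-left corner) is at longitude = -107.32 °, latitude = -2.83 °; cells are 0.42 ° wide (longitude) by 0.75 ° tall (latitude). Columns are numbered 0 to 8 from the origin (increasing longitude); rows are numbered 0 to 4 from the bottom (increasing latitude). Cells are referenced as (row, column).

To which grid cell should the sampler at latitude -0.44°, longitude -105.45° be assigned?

(3, 4)

Column index: ⌊(-105.45 − -107.32) / 0.42⌋ = ⌊4.452⌋ = 4
Row offset from origin: ⌊(-0.44 − -2.83) / 0.75⌋ = ⌊3.187⌋ = 3 → row 3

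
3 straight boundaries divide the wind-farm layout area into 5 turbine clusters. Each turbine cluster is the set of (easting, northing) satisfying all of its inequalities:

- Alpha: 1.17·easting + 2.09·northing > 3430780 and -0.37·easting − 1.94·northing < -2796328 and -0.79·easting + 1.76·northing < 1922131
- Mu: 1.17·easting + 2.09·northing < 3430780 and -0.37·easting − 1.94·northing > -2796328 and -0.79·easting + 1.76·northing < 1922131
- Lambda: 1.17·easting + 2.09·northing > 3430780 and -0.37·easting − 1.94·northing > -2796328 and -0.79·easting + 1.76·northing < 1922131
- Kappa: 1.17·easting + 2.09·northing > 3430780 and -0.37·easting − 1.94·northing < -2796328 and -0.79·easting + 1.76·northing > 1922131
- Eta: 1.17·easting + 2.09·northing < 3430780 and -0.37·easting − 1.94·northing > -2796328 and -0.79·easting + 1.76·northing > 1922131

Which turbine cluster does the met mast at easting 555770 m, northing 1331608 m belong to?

1.17·555770 + 2.09·1331608 = 3433311.620, which is > 3430780
-0.37·555770 − 1.94·1331608 = -2788954.420, which is > -2796328
-0.79·555770 + 1.76·1331608 = 1904571.780, which is < 1922131
This sign pattern matches Lambda.

Lambda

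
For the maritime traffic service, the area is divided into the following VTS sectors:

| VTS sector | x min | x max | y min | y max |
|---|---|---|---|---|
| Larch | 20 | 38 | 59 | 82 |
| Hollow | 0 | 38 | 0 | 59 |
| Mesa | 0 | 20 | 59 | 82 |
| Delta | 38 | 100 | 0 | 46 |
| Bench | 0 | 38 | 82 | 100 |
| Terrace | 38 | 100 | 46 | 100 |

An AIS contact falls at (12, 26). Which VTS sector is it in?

The point has x = 12 and y = 26.
Only Hollow satisfies 0 ≤ x ≤ 38 and 0 ≤ y ≤ 59.

Hollow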